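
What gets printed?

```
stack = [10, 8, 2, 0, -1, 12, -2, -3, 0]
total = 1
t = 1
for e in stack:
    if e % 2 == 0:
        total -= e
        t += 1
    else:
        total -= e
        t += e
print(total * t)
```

-100

e=10: even, total = 1-10 = -9; t=2
e=8: even, total = (-9)-8 = -17; t=3
e=2: even, total = (-17)-2 = -19; t=4
e=0: even, total = (-19)-0 = -19; t=5
e=-1: not even, total = (-19)-(-1) = -18; t=4
e=12: even, total = (-18)-12 = -30; t=5
e=-2: even, total = (-30)-(-2) = -28; t=6
e=-3: not even, total = (-28)-(-3) = -25; t=3
e=0: even, total = (-25)-0 = -25; t=4
total*t = (-25)*4 = -100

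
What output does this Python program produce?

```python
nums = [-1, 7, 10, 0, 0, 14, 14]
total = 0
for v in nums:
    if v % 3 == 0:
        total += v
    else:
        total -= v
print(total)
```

-44

v=-1: not %3==0, total = 0-(-1) = 1
v=7: not %3==0, total = 1-7 = -6
v=10: not %3==0, total = (-6)-10 = -16
v=0: %3==0, total = (-16)+0 = -16
v=0: %3==0, total = (-16)+0 = -16
v=14: not %3==0, total = (-16)-14 = -30
v=14: not %3==0, total = (-30)-14 = -44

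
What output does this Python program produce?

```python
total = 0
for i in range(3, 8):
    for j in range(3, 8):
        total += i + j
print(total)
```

i=3,j=3: total = 0+6 = 6
i=3,j=4: total = 6+7 = 13
i=3,j=5: total = 13+8 = 21
i=3,j=6: total = 21+9 = 30
i=3,j=7: total = 30+10 = 40
i=4,j=3: total = 40+7 = 47
i=4,j=4: total = 47+8 = 55
i=4,j=5: total = 55+9 = 64
i=4,j=6: total = 64+10 = 74
i=4,j=7: total = 74+11 = 85
i=5,j=3: total = 85+8 = 93
i=5,j=4: total = 93+9 = 102
i=5,j=5: total = 102+10 = 112
i=5,j=6: total = 112+11 = 123
i=5,j=7: total = 123+12 = 135
i=6,j=3: total = 135+9 = 144
i=6,j=4: total = 144+10 = 154
i=6,j=5: total = 154+11 = 165
i=6,j=6: total = 165+12 = 177
i=6,j=7: total = 177+13 = 190
i=7,j=3: total = 190+10 = 200
i=7,j=4: total = 200+11 = 211
i=7,j=5: total = 211+12 = 223
i=7,j=6: total = 223+13 = 236
i=7,j=7: total = 236+14 = 250

250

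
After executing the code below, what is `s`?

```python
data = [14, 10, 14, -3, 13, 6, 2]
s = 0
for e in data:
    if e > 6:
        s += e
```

51

e=14: >6, s = 0+14 = 14
e=10: >6, s = 14+10 = 24
e=14: >6, s = 24+14 = 38
e=-3: not >6
e=13: >6, s = 38+13 = 51
e=6: not >6
e=2: not >6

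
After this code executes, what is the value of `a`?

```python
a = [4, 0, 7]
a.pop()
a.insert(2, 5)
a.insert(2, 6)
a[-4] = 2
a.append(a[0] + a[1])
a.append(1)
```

pop() removes 7 → [4, 0]
insert 5 at 2 → [4, 0, 5]
insert 6 at 2 → [4, 0, 6, 5]
a[-4] = 2 → [2, 0, 6, 5]
append a[0]+a[1] = 2+0 = 2 → [2, 0, 6, 5, 2]
append 1 → [2, 0, 6, 5, 2, 1]

[2, 0, 6, 5, 2, 1]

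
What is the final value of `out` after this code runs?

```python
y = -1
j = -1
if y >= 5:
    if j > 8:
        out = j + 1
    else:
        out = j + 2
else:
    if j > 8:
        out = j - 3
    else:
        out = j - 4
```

-5

y=-1, j=-1
y >= 5 is False; j > 8 is False
→ out = j - 4 = -5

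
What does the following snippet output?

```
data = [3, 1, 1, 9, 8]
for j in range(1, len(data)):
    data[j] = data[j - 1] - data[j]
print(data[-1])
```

-16

j=1: data[1] = 3-1 = 2 → [3, 2, 1, 9, 8]
j=2: data[2] = 2-1 = 1 → [3, 2, 1, 9, 8]
j=3: data[3] = 1-9 = -8 → [3, 2, 1, -8, 8]
j=4: data[4] = (-8)-8 = -16 → [3, 2, 1, -8, -16]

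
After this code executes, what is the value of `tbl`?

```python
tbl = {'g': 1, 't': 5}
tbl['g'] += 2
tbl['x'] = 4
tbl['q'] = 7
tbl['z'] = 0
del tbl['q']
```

tbl['g'] = 1+2 = 3 → {'g': 3, 't': 5}
tbl['x'] = 4 → {'g': 3, 't': 5, 'x': 4}
tbl['q'] = 7 → {'g': 3, 't': 5, 'x': 4, 'q': 7}
tbl['z'] = 0 → {'g': 3, 't': 5, 'x': 4, 'q': 7, 'z': 0}
del 'q' → {'g': 3, 't': 5, 'x': 4, 'z': 0}

{'g': 3, 't': 5, 'x': 4, 'z': 0}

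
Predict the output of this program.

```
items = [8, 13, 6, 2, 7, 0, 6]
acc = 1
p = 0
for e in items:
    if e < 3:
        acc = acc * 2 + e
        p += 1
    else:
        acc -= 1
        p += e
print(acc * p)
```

e=8: not <3, acc = 1-1 = 0; p=8
e=13: not <3, acc = 0-1 = -1; p=21
e=6: not <3, acc = (-1)-1 = -2; p=27
e=2: <3, acc = (-2)*2+2 = -2; p=28
e=7: not <3, acc = (-2)-1 = -3; p=35
e=0: <3, acc = (-3)*2+0 = -6; p=36
e=6: not <3, acc = (-6)-1 = -7; p=42
acc*p = (-7)*42 = -294

-294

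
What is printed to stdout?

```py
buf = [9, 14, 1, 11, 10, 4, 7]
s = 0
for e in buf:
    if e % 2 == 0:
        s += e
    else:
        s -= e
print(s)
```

0

e=9: not even, s = 0-9 = -9
e=14: even, s = (-9)+14 = 5
e=1: not even, s = 5-1 = 4
e=11: not even, s = 4-11 = -7
e=10: even, s = (-7)+10 = 3
e=4: even, s = 3+4 = 7
e=7: not even, s = 7-7 = 0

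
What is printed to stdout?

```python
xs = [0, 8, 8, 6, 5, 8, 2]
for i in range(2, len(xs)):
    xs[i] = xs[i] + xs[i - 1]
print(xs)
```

[0, 8, 16, 22, 27, 35, 37]

i=2: xs[2] = 8+8 = 16 → [0, 8, 16, 6, 5, 8, 2]
i=3: xs[3] = 6+16 = 22 → [0, 8, 16, 22, 5, 8, 2]
i=4: xs[4] = 5+22 = 27 → [0, 8, 16, 22, 27, 8, 2]
i=5: xs[5] = 8+27 = 35 → [0, 8, 16, 22, 27, 35, 2]
i=6: xs[6] = 2+35 = 37 → [0, 8, 16, 22, 27, 35, 37]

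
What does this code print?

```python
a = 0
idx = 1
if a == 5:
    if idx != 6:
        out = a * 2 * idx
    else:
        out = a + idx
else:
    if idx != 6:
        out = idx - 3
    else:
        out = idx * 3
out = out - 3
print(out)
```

a=0, idx=1
a == 5 is False; idx != 6 is True
→ out = idx - 3 = -2
out = (-2)-3 = -5

-5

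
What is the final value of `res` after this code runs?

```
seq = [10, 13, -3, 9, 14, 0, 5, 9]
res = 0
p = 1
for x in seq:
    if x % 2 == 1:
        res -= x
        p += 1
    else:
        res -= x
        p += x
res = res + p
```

-27

x=10: not odd, res = 0-10 = -10; p=11
x=13: odd, res = (-10)-13 = -23; p=12
x=-3: odd, res = (-23)-(-3) = -20; p=13
x=9: odd, res = (-20)-9 = -29; p=14
x=14: not odd, res = (-29)-14 = -43; p=28
x=0: not odd, res = (-43)-0 = -43; p=28
x=5: odd, res = (-43)-5 = -48; p=29
x=9: odd, res = (-48)-9 = -57; p=30
res+p = (-57)+30 = -27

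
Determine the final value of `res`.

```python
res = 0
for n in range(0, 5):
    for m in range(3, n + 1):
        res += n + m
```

n=3,m=3: res = 0+6 = 6
n=4,m=3: res = 6+7 = 13
n=4,m=4: res = 13+8 = 21

21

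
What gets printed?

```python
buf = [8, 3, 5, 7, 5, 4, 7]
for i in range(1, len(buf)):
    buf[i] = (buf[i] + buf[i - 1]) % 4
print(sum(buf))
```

17

i=1: buf[1] = (3+8)%4 = 3 → [8, 3, 5, 7, 5, 4, 7]
i=2: buf[2] = (5+3)%4 = 0 → [8, 3, 0, 7, 5, 4, 7]
i=3: buf[3] = (7+0)%4 = 3 → [8, 3, 0, 3, 5, 4, 7]
i=4: buf[4] = (5+3)%4 = 0 → [8, 3, 0, 3, 0, 4, 7]
i=5: buf[5] = (4+0)%4 = 0 → [8, 3, 0, 3, 0, 0, 7]
i=6: buf[6] = (7+0)%4 = 3 → [8, 3, 0, 3, 0, 0, 3]
sum = 17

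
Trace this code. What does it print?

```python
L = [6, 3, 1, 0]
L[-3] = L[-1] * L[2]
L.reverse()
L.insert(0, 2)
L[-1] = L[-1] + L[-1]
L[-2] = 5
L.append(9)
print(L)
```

L[-3] = L[-1]*L[2] = 0*1 = 0 → [6, 0, 1, 0]
reverse → [0, 1, 0, 6]
insert 2 at 0 → [2, 0, 1, 0, 6]
L[-1] = L[-1]+L[-1] = 6+6 = 12 → [2, 0, 1, 0, 12]
L[-2] = 5 → [2, 0, 1, 5, 12]
append 9 → [2, 0, 1, 5, 12, 9]

[2, 0, 1, 5, 12, 9]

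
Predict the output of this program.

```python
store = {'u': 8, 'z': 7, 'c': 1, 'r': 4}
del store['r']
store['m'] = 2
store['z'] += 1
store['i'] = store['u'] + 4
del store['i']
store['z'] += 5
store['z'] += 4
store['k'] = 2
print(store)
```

{'u': 8, 'z': 17, 'c': 1, 'm': 2, 'k': 2}

del 'r' → {'u': 8, 'z': 7, 'c': 1}
store['m'] = 2 → {'u': 8, 'z': 7, 'c': 1, 'm': 2}
store['z'] = 7+1 = 8 → {'u': 8, 'z': 8, 'c': 1, 'm': 2}
store['i'] = store['u']+4 = 12 → {'u': 8, 'z': 8, 'c': 1, 'm': 2, 'i': 12}
del 'i' → {'u': 8, 'z': 8, 'c': 1, 'm': 2}
store['z'] = 8+5 = 13 → {'u': 8, 'z': 13, 'c': 1, 'm': 2}
store['z'] = 13+4 = 17 → {'u': 8, 'z': 17, 'c': 1, 'm': 2}
store['k'] = 2 → {'u': 8, 'z': 17, 'c': 1, 'm': 2, 'k': 2}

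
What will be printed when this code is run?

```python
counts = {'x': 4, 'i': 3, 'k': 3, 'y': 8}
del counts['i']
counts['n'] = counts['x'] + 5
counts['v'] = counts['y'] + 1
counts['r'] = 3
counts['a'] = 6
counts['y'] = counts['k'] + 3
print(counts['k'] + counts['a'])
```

del 'i' → {'x': 4, 'k': 3, 'y': 8}
counts['n'] = counts['x']+5 = 9 → {'x': 4, 'k': 3, 'y': 8, 'n': 9}
counts['v'] = counts['y']+1 = 9 → {'x': 4, 'k': 3, 'y': 8, 'n': 9, 'v': 9}
counts['r'] = 3 → {'x': 4, 'k': 3, 'y': 8, 'n': 9, 'v': 9, 'r': 3}
counts['a'] = 6 → {'x': 4, 'k': 3, 'y': 8, 'n': 9, 'v': 9, 'r': 3, 'a': 6}
counts['y'] = counts['k']+3 = 6 → {'x': 4, 'k': 3, 'y': 6, 'n': 9, 'v': 9, 'r': 3, 'a': 6}
counts['k']+counts['a'] = 3+6 = 9

9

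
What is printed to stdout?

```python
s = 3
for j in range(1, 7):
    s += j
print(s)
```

j=1: s = 3+1 = 4
j=2: s = 4+2 = 6
j=3: s = 6+3 = 9
j=4: s = 9+4 = 13
j=5: s = 13+5 = 18
j=6: s = 18+6 = 24

24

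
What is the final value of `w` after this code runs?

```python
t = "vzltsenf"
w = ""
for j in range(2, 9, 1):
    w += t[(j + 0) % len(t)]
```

'ltsenfv'

j=2: add t[2]='l' → 'l'
j=3: add t[3]='t' → 'lt'
j=4: add t[4]='s' → 'lts'
j=5: add t[5]='e' → 'ltse'
j=6: add t[6]='n' → 'ltsen'
j=7: add t[7]='f' → 'ltsenf'
j=8: add t[0]='v' → 'ltsenfv'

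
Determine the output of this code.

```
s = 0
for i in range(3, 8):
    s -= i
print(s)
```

-25

i=3: s = 0-3 = -3
i=4: s = (-3)-4 = -7
i=5: s = (-7)-5 = -12
i=6: s = (-12)-6 = -18
i=7: s = (-18)-7 = -25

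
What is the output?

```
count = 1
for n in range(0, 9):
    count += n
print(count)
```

37

n=0: count = 1+0 = 1
n=1: count = 1+1 = 2
n=2: count = 2+2 = 4
n=3: count = 4+3 = 7
n=4: count = 7+4 = 11
n=5: count = 11+5 = 16
n=6: count = 16+6 = 22
n=7: count = 22+7 = 29
n=8: count = 29+8 = 37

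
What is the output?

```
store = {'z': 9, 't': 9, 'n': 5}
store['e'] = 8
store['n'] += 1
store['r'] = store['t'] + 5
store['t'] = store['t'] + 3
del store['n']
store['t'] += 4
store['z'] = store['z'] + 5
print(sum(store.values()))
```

store['e'] = 8 → {'z': 9, 't': 9, 'n': 5, 'e': 8}
store['n'] = 5+1 = 6 → {'z': 9, 't': 9, 'n': 6, 'e': 8}
store['r'] = store['t']+5 = 14 → {'z': 9, 't': 9, 'n': 6, 'e': 8, 'r': 14}
store['t'] = store['t']+3 = 12 → {'z': 9, 't': 12, 'n': 6, 'e': 8, 'r': 14}
del 'n' → {'z': 9, 't': 12, 'e': 8, 'r': 14}
store['t'] = 12+4 = 16 → {'z': 9, 't': 16, 'e': 8, 'r': 14}
store['z'] = store['z']+5 = 14 → {'z': 14, 't': 16, 'e': 8, 'r': 14}
sum of values = 52

52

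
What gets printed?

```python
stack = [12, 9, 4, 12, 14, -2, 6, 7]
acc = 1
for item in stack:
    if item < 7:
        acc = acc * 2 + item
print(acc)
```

26

item=12: not <7
item=9: not <7
item=4: <7, acc = 1*2+4 = 6
item=12: not <7
item=14: not <7
item=-2: <7, acc = 6*2+(-2) = 10
item=6: <7, acc = 10*2+6 = 26
item=7: not <7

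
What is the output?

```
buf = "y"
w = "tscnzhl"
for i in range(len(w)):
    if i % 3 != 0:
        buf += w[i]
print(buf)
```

ysczh

i=0: skip
i=1: add 's' → 'ys'
i=2: add 'c' → 'ysc'
i=3: skip
i=4: add 'z' → 'yscz'
i=5: add 'h' → 'ysczh'
i=6: skip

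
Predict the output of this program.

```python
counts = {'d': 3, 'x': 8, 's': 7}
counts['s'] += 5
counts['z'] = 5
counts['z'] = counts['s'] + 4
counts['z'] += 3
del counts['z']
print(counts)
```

{'d': 3, 'x': 8, 's': 12}

counts['s'] = 7+5 = 12 → {'d': 3, 'x': 8, 's': 12}
counts['z'] = 5 → {'d': 3, 'x': 8, 's': 12, 'z': 5}
counts['z'] = counts['s']+4 = 16 → {'d': 3, 'x': 8, 's': 12, 'z': 16}
counts['z'] = 16+3 = 19 → {'d': 3, 'x': 8, 's': 12, 'z': 19}
del 'z' → {'d': 3, 'x': 8, 's': 12}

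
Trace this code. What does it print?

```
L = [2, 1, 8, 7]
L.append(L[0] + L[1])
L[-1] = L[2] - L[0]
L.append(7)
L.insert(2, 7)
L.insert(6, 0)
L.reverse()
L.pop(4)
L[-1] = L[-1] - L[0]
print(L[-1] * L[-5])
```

-30

append L[0]+L[1] = 2+1 = 3 → [2, 1, 8, 7, 3]
L[-1] = L[2]-L[0] = 8-2 = 6 → [2, 1, 8, 7, 6]
append 7 → [2, 1, 8, 7, 6, 7]
insert 7 at 2 → [2, 1, 7, 8, 7, 6, 7]
insert 0 at 6 → [2, 1, 7, 8, 7, 6, 0, 7]
reverse → [7, 0, 6, 7, 8, 7, 1, 2]
pop(4) removes 8 → [7, 0, 6, 7, 7, 1, 2]
L[-1] = L[-1]-L[0] = 2-7 = -5 → [7, 0, 6, 7, 7, 1, -5]
L[-1]*L[-5] = (-5)*6 = -30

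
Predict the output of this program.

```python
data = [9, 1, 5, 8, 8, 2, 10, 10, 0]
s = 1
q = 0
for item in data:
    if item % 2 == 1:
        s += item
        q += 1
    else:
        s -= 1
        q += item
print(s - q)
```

-31

item=9: odd, s = 1+9 = 10; q=1
item=1: odd, s = 10+1 = 11; q=2
item=5: odd, s = 11+5 = 16; q=3
item=8: not odd, s = 16-1 = 15; q=11
item=8: not odd, s = 15-1 = 14; q=19
item=2: not odd, s = 14-1 = 13; q=21
item=10: not odd, s = 13-1 = 12; q=31
item=10: not odd, s = 12-1 = 11; q=41
item=0: not odd, s = 11-1 = 10; q=41
s-q = 10-41 = -31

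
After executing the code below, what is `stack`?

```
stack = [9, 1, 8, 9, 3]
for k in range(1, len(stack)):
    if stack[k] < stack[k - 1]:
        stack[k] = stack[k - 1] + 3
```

k=1: 1<9, stack[1] = 9+3 = 12 → [9, 12, 8, 9, 3]
k=2: 8<12, stack[2] = 12+3 = 15 → [9, 12, 15, 9, 3]
k=3: 9<15, stack[3] = 15+3 = 18 → [9, 12, 15, 18, 3]
k=4: 3<18, stack[4] = 18+3 = 21 → [9, 12, 15, 18, 21]

[9, 12, 15, 18, 21]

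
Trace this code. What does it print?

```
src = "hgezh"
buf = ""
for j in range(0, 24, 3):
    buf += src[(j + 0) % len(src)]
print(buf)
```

hzghehzg

j=0: add src[0]='h' → 'h'
j=3: add src[3]='z' → 'hz'
j=6: add src[1]='g' → 'hzg'
j=9: add src[4]='h' → 'hzgh'
j=12: add src[2]='e' → 'hzghe'
j=15: add src[0]='h' → 'hzgheh'
j=18: add src[3]='z' → 'hzghehz'
j=21: add src[1]='g' → 'hzghehzg'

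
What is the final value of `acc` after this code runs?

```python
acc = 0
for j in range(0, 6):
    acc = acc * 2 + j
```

j=0: acc = 0*2+0 = 0
j=1: acc = 0*2+1 = 1
j=2: acc = 1*2+2 = 4
j=3: acc = 4*2+3 = 11
j=4: acc = 11*2+4 = 26
j=5: acc = 26*2+5 = 57

57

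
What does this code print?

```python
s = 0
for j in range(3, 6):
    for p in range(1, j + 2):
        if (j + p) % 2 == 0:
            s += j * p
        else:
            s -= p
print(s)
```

j=3,p=1: even sum, s = 0+3 = 3
j=3,p=2: odd sum, s = 3-2 = 1
j=3,p=3: even sum, s = 1+9 = 10
j=3,p=4: odd sum, s = 10-4 = 6
j=4,p=1: odd sum, s = 6-1 = 5
j=4,p=2: even sum, s = 5+8 = 13
j=4,p=3: odd sum, s = 13-3 = 10
j=4,p=4: even sum, s = 10+16 = 26
j=4,p=5: odd sum, s = 26-5 = 21
j=5,p=1: even sum, s = 21+5 = 26
j=5,p=2: odd sum, s = 26-2 = 24
j=5,p=3: even sum, s = 24+15 = 39
j=5,p=4: odd sum, s = 39-4 = 35
j=5,p=5: even sum, s = 35+25 = 60
j=5,p=6: odd sum, s = 60-6 = 54

54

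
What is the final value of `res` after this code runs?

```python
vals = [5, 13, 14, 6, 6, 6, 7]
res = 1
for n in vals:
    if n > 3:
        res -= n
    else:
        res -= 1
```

-56

n=5: >3, res = 1-5 = -4
n=13: >3, res = (-4)-13 = -17
n=14: >3, res = (-17)-14 = -31
n=6: >3, res = (-31)-6 = -37
n=6: >3, res = (-37)-6 = -43
n=6: >3, res = (-43)-6 = -49
n=7: >3, res = (-49)-7 = -56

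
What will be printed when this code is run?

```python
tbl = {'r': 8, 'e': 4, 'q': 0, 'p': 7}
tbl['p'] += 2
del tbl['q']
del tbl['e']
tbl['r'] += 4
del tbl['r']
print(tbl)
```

{'p': 9}

tbl['p'] = 7+2 = 9 → {'r': 8, 'e': 4, 'q': 0, 'p': 9}
del 'q' → {'r': 8, 'e': 4, 'p': 9}
del 'e' → {'r': 8, 'p': 9}
tbl['r'] = 8+4 = 12 → {'r': 12, 'p': 9}
del 'r' → {'p': 9}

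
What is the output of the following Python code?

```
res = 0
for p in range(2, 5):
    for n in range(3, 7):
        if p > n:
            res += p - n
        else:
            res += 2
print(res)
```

p=2,n=3: not 2>3, res = 0+2 = 2
p=2,n=4: not 2>4, res = 2+2 = 4
p=2,n=5: not 2>5, res = 4+2 = 6
p=2,n=6: not 2>6, res = 6+2 = 8
p=3,n=3: not 3>3, res = 8+2 = 10
p=3,n=4: not 3>4, res = 10+2 = 12
p=3,n=5: not 3>5, res = 12+2 = 14
p=3,n=6: not 3>6, res = 14+2 = 16
p=4,n=3: 4>3, res = 16+1 = 17
p=4,n=4: not 4>4, res = 17+2 = 19
p=4,n=5: not 4>5, res = 19+2 = 21
p=4,n=6: not 4>6, res = 21+2 = 23

23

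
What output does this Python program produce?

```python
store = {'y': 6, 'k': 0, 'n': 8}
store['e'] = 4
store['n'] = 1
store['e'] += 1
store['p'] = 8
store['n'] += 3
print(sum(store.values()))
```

store['e'] = 4 → {'y': 6, 'k': 0, 'n': 8, 'e': 4}
store['n'] = 1 → {'y': 6, 'k': 0, 'n': 1, 'e': 4}
store['e'] = 4+1 = 5 → {'y': 6, 'k': 0, 'n': 1, 'e': 5}
store['p'] = 8 → {'y': 6, 'k': 0, 'n': 1, 'e': 5, 'p': 8}
store['n'] = 1+3 = 4 → {'y': 6, 'k': 0, 'n': 4, 'e': 5, 'p': 8}
sum of values = 23

23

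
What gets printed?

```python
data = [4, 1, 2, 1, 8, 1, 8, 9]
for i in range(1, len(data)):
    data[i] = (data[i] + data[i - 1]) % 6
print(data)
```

[4, 5, 1, 2, 4, 5, 1, 4]

i=1: data[1] = (1+4)%6 = 5 → [4, 5, 2, 1, 8, 1, 8, 9]
i=2: data[2] = (2+5)%6 = 1 → [4, 5, 1, 1, 8, 1, 8, 9]
i=3: data[3] = (1+1)%6 = 2 → [4, 5, 1, 2, 8, 1, 8, 9]
i=4: data[4] = (8+2)%6 = 4 → [4, 5, 1, 2, 4, 1, 8, 9]
i=5: data[5] = (1+4)%6 = 5 → [4, 5, 1, 2, 4, 5, 8, 9]
i=6: data[6] = (8+5)%6 = 1 → [4, 5, 1, 2, 4, 5, 1, 9]
i=7: data[7] = (9+1)%6 = 4 → [4, 5, 1, 2, 4, 5, 1, 4]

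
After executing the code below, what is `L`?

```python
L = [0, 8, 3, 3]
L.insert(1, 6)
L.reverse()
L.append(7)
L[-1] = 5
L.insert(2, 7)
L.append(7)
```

[3, 3, 7, 8, 6, 0, 5, 7]

insert 6 at 1 → [0, 6, 8, 3, 3]
reverse → [3, 3, 8, 6, 0]
append 7 → [3, 3, 8, 6, 0, 7]
L[-1] = 5 → [3, 3, 8, 6, 0, 5]
insert 7 at 2 → [3, 3, 7, 8, 6, 0, 5]
append 7 → [3, 3, 7, 8, 6, 0, 5, 7]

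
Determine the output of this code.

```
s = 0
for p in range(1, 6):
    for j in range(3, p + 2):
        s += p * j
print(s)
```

p=2,j=3: s = 0+6 = 6
p=3,j=3: s = 6+9 = 15
p=3,j=4: s = 15+12 = 27
p=4,j=3: s = 27+12 = 39
p=4,j=4: s = 39+16 = 55
p=4,j=5: s = 55+20 = 75
p=5,j=3: s = 75+15 = 90
p=5,j=4: s = 90+20 = 110
p=5,j=5: s = 110+25 = 135
p=5,j=6: s = 135+30 = 165

165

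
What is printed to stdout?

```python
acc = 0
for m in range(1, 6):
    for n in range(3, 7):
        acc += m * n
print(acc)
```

m=1,n=3: acc = 0+3 = 3
m=1,n=4: acc = 3+4 = 7
m=1,n=5: acc = 7+5 = 12
m=1,n=6: acc = 12+6 = 18
m=2,n=3: acc = 18+6 = 24
m=2,n=4: acc = 24+8 = 32
m=2,n=5: acc = 32+10 = 42
m=2,n=6: acc = 42+12 = 54
m=3,n=3: acc = 54+9 = 63
m=3,n=4: acc = 63+12 = 75
m=3,n=5: acc = 75+15 = 90
m=3,n=6: acc = 90+18 = 108
m=4,n=3: acc = 108+12 = 120
m=4,n=4: acc = 120+16 = 136
m=4,n=5: acc = 136+20 = 156
m=4,n=6: acc = 156+24 = 180
m=5,n=3: acc = 180+15 = 195
m=5,n=4: acc = 195+20 = 215
m=5,n=5: acc = 215+25 = 240
m=5,n=6: acc = 240+30 = 270

270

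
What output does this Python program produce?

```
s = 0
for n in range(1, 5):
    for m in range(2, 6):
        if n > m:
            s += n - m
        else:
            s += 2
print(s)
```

n=1,m=2: not 1>2, s = 0+2 = 2
n=1,m=3: not 1>3, s = 2+2 = 4
n=1,m=4: not 1>4, s = 4+2 = 6
n=1,m=5: not 1>5, s = 6+2 = 8
n=2,m=2: not 2>2, s = 8+2 = 10
n=2,m=3: not 2>3, s = 10+2 = 12
n=2,m=4: not 2>4, s = 12+2 = 14
n=2,m=5: not 2>5, s = 14+2 = 16
n=3,m=2: 3>2, s = 16+1 = 17
n=3,m=3: not 3>3, s = 17+2 = 19
n=3,m=4: not 3>4, s = 19+2 = 21
n=3,m=5: not 3>5, s = 21+2 = 23
n=4,m=2: 4>2, s = 23+2 = 25
n=4,m=3: 4>3, s = 25+1 = 26
n=4,m=4: not 4>4, s = 26+2 = 28
n=4,m=5: not 4>5, s = 28+2 = 30

30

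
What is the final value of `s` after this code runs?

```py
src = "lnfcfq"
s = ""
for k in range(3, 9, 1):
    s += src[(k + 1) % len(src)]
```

k=3: add src[4]='f' → 'f'
k=4: add src[5]='q' → 'fq'
k=5: add src[0]='l' → 'fql'
k=6: add src[1]='n' → 'fqln'
k=7: add src[2]='f' → 'fqlnf'
k=8: add src[3]='c' → 'fqlnfc'

'fqlnfc'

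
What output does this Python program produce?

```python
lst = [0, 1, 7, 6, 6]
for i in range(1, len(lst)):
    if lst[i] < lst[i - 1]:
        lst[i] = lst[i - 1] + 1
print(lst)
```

i=1: 1>=0, unchanged → [0, 1, 7, 6, 6]
i=2: 7>=1, unchanged → [0, 1, 7, 6, 6]
i=3: 6<7, lst[3] = 7+1 = 8 → [0, 1, 7, 8, 6]
i=4: 6<8, lst[4] = 8+1 = 9 → [0, 1, 7, 8, 9]

[0, 1, 7, 8, 9]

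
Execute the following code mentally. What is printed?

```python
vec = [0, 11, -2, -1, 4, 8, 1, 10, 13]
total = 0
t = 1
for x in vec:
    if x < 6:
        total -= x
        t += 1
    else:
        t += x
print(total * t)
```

-96

x=0: <6, total = 0-0 = 0; t=2
x=11: not <6; t=13
x=-2: <6, total = 0-(-2) = 2; t=14
x=-1: <6, total = 2-(-1) = 3; t=15
x=4: <6, total = 3-4 = -1; t=16
x=8: not <6; t=24
x=1: <6, total = (-1)-1 = -2; t=25
x=10: not <6; t=35
x=13: not <6; t=48
total*t = (-2)*48 = -96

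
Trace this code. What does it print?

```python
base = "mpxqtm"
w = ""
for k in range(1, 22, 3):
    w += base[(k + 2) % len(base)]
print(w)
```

k=1: add base[3]='q' → 'q'
k=4: add base[0]='m' → 'qm'
k=7: add base[3]='q' → 'qmq'
k=10: add base[0]='m' → 'qmqm'
k=13: add base[3]='q' → 'qmqmq'
k=16: add base[0]='m' → 'qmqmqm'
k=19: add base[3]='q' → 'qmqmqmq'

qmqmqmq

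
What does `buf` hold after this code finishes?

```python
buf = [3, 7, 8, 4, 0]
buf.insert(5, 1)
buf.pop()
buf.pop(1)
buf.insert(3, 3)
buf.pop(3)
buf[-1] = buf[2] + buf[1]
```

[3, 8, 4, 12]

insert 1 at 5 → [3, 7, 8, 4, 0, 1]
pop() removes 1 → [3, 7, 8, 4, 0]
pop(1) removes 7 → [3, 8, 4, 0]
insert 3 at 3 → [3, 8, 4, 3, 0]
pop(3) removes 3 → [3, 8, 4, 0]
buf[-1] = buf[2]+buf[1] = 4+8 = 12 → [3, 8, 4, 12]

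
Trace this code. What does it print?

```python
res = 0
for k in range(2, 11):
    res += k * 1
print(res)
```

k=2: res = 0+2*1 = 2
k=3: res = 2+3*1 = 5
k=4: res = 5+4*1 = 9
k=5: res = 9+5*1 = 14
k=6: res = 14+6*1 = 20
k=7: res = 20+7*1 = 27
k=8: res = 27+8*1 = 35
k=9: res = 35+9*1 = 44
k=10: res = 44+10*1 = 54

54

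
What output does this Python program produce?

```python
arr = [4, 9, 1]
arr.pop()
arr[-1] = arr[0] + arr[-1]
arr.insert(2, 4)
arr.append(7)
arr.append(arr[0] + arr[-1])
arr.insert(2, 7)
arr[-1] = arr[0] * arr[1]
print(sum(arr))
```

87

pop() removes 1 → [4, 9]
arr[-1] = arr[0]+arr[-1] = 4+9 = 13 → [4, 13]
insert 4 at 2 → [4, 13, 4]
append 7 → [4, 13, 4, 7]
append arr[0]+arr[-1] = 4+7 = 11 → [4, 13, 4, 7, 11]
insert 7 at 2 → [4, 13, 7, 4, 7, 11]
arr[-1] = arr[0]*arr[1] = 4*13 = 52 → [4, 13, 7, 4, 7, 52]
sum = 87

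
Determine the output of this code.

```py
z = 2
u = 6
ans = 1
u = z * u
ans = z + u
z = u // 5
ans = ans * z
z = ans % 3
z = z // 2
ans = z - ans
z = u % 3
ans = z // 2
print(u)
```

12

u = 2*6 = 12
ans = 2+12 = 14
z = 12//5 = 2
ans = 14*2 = 28
z = 28%3 = 1
z = 1//2 = 0
ans = 0-28 = -28
z = 12%3 = 0
ans = 0//2 = 0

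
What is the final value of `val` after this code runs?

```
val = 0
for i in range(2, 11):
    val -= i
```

i=2: val = 0-2 = -2
i=3: val = (-2)-3 = -5
i=4: val = (-5)-4 = -9
i=5: val = (-9)-5 = -14
i=6: val = (-14)-6 = -20
i=7: val = (-20)-7 = -27
i=8: val = (-27)-8 = -35
i=9: val = (-35)-9 = -44
i=10: val = (-44)-10 = -54

-54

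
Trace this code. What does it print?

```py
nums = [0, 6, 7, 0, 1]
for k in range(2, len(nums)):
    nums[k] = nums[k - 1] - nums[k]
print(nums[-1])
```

-2

k=2: nums[2] = 6-7 = -1 → [0, 6, -1, 0, 1]
k=3: nums[3] = (-1)-0 = -1 → [0, 6, -1, -1, 1]
k=4: nums[4] = (-1)-1 = -2 → [0, 6, -1, -1, -2]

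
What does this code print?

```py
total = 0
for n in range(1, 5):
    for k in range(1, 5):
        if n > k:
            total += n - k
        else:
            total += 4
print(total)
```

50

n=1,k=1: not 1>1, total = 0+4 = 4
n=1,k=2: not 1>2, total = 4+4 = 8
n=1,k=3: not 1>3, total = 8+4 = 12
n=1,k=4: not 1>4, total = 12+4 = 16
n=2,k=1: 2>1, total = 16+1 = 17
n=2,k=2: not 2>2, total = 17+4 = 21
n=2,k=3: not 2>3, total = 21+4 = 25
n=2,k=4: not 2>4, total = 25+4 = 29
n=3,k=1: 3>1, total = 29+2 = 31
n=3,k=2: 3>2, total = 31+1 = 32
n=3,k=3: not 3>3, total = 32+4 = 36
n=3,k=4: not 3>4, total = 36+4 = 40
n=4,k=1: 4>1, total = 40+3 = 43
n=4,k=2: 4>2, total = 43+2 = 45
n=4,k=3: 4>3, total = 45+1 = 46
n=4,k=4: not 4>4, total = 46+4 = 50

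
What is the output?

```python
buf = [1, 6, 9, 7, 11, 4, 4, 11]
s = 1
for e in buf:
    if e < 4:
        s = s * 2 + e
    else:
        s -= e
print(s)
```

-49

e=1: <4, s = 1*2+1 = 3
e=6: not <4, s = 3-6 = -3
e=9: not <4, s = (-3)-9 = -12
e=7: not <4, s = (-12)-7 = -19
e=11: not <4, s = (-19)-11 = -30
e=4: not <4, s = (-30)-4 = -34
e=4: not <4, s = (-34)-4 = -38
e=11: not <4, s = (-38)-11 = -49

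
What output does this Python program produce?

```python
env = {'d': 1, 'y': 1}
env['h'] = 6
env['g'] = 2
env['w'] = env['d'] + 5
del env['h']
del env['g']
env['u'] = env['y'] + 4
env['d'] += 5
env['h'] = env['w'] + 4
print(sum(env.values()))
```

28

env['h'] = 6 → {'d': 1, 'y': 1, 'h': 6}
env['g'] = 2 → {'d': 1, 'y': 1, 'h': 6, 'g': 2}
env['w'] = env['d']+5 = 6 → {'d': 1, 'y': 1, 'h': 6, 'g': 2, 'w': 6}
del 'h' → {'d': 1, 'y': 1, 'g': 2, 'w': 6}
del 'g' → {'d': 1, 'y': 1, 'w': 6}
env['u'] = env['y']+4 = 5 → {'d': 1, 'y': 1, 'w': 6, 'u': 5}
env['d'] = 1+5 = 6 → {'d': 6, 'y': 1, 'w': 6, 'u': 5}
env['h'] = env['w']+4 = 10 → {'d': 6, 'y': 1, 'w': 6, 'u': 5, 'h': 10}
sum of values = 28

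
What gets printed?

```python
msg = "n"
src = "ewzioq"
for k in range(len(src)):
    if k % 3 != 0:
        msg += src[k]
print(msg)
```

k=0: skip
k=1: add 'w' → 'nw'
k=2: add 'z' → 'nwz'
k=3: skip
k=4: add 'o' → 'nwzo'
k=5: add 'q' → 'nwzoq'

nwzoq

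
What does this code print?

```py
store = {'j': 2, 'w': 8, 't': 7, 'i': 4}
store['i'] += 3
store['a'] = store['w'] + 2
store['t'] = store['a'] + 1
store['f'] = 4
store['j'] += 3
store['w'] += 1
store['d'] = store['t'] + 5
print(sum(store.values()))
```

62

store['i'] = 4+3 = 7 → {'j': 2, 'w': 8, 't': 7, 'i': 7}
store['a'] = store['w']+2 = 10 → {'j': 2, 'w': 8, 't': 7, 'i': 7, 'a': 10}
store['t'] = store['a']+1 = 11 → {'j': 2, 'w': 8, 't': 11, 'i': 7, 'a': 10}
store['f'] = 4 → {'j': 2, 'w': 8, 't': 11, 'i': 7, 'a': 10, 'f': 4}
store['j'] = 2+3 = 5 → {'j': 5, 'w': 8, 't': 11, 'i': 7, 'a': 10, 'f': 4}
store['w'] = 8+1 = 9 → {'j': 5, 'w': 9, 't': 11, 'i': 7, 'a': 10, 'f': 4}
store['d'] = store['t']+5 = 16 → {'j': 5, 'w': 9, 't': 11, 'i': 7, 'a': 10, 'f': 4, 'd': 16}
sum of values = 62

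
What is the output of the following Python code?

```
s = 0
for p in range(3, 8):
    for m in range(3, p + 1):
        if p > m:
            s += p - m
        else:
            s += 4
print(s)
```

p=3,m=3: not 3>3, s = 0+4 = 4
p=4,m=3: 4>3, s = 4+1 = 5
p=4,m=4: not 4>4, s = 5+4 = 9
p=5,m=3: 5>3, s = 9+2 = 11
p=5,m=4: 5>4, s = 11+1 = 12
p=5,m=5: not 5>5, s = 12+4 = 16
p=6,m=3: 6>3, s = 16+3 = 19
p=6,m=4: 6>4, s = 19+2 = 21
p=6,m=5: 6>5, s = 21+1 = 22
p=6,m=6: not 6>6, s = 22+4 = 26
p=7,m=3: 7>3, s = 26+4 = 30
p=7,m=4: 7>4, s = 30+3 = 33
p=7,m=5: 7>5, s = 33+2 = 35
p=7,m=6: 7>6, s = 35+1 = 36
p=7,m=7: not 7>7, s = 36+4 = 40

40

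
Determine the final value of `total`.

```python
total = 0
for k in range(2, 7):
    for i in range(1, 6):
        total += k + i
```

175

k=2,i=1: total = 0+3 = 3
k=2,i=2: total = 3+4 = 7
k=2,i=3: total = 7+5 = 12
k=2,i=4: total = 12+6 = 18
k=2,i=5: total = 18+7 = 25
k=3,i=1: total = 25+4 = 29
k=3,i=2: total = 29+5 = 34
k=3,i=3: total = 34+6 = 40
k=3,i=4: total = 40+7 = 47
k=3,i=5: total = 47+8 = 55
k=4,i=1: total = 55+5 = 60
k=4,i=2: total = 60+6 = 66
k=4,i=3: total = 66+7 = 73
k=4,i=4: total = 73+8 = 81
k=4,i=5: total = 81+9 = 90
k=5,i=1: total = 90+6 = 96
k=5,i=2: total = 96+7 = 103
k=5,i=3: total = 103+8 = 111
k=5,i=4: total = 111+9 = 120
k=5,i=5: total = 120+10 = 130
k=6,i=1: total = 130+7 = 137
k=6,i=2: total = 137+8 = 145
k=6,i=3: total = 145+9 = 154
k=6,i=4: total = 154+10 = 164
k=6,i=5: total = 164+11 = 175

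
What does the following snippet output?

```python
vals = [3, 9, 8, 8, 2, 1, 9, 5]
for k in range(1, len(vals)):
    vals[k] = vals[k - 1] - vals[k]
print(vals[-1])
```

-39

k=1: vals[1] = 3-9 = -6 → [3, -6, 8, 8, 2, 1, 9, 5]
k=2: vals[2] = (-6)-8 = -14 → [3, -6, -14, 8, 2, 1, 9, 5]
k=3: vals[3] = (-14)-8 = -22 → [3, -6, -14, -22, 2, 1, 9, 5]
k=4: vals[4] = (-22)-2 = -24 → [3, -6, -14, -22, -24, 1, 9, 5]
k=5: vals[5] = (-24)-1 = -25 → [3, -6, -14, -22, -24, -25, 9, 5]
k=6: vals[6] = (-25)-9 = -34 → [3, -6, -14, -22, -24, -25, -34, 5]
k=7: vals[7] = (-34)-5 = -39 → [3, -6, -14, -22, -24, -25, -34, -39]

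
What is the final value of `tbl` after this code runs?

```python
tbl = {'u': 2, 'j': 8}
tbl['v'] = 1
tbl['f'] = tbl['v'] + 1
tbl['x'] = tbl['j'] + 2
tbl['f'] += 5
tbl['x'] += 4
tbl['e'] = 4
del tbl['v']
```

{'u': 2, 'j': 8, 'f': 7, 'x': 14, 'e': 4}

tbl['v'] = 1 → {'u': 2, 'j': 8, 'v': 1}
tbl['f'] = tbl['v']+1 = 2 → {'u': 2, 'j': 8, 'v': 1, 'f': 2}
tbl['x'] = tbl['j']+2 = 10 → {'u': 2, 'j': 8, 'v': 1, 'f': 2, 'x': 10}
tbl['f'] = 2+5 = 7 → {'u': 2, 'j': 8, 'v': 1, 'f': 7, 'x': 10}
tbl['x'] = 10+4 = 14 → {'u': 2, 'j': 8, 'v': 1, 'f': 7, 'x': 14}
tbl['e'] = 4 → {'u': 2, 'j': 8, 'v': 1, 'f': 7, 'x': 14, 'e': 4}
del 'v' → {'u': 2, 'j': 8, 'f': 7, 'x': 14, 'e': 4}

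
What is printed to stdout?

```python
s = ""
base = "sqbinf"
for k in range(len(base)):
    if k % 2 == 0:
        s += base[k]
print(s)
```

k=0: add 's' → 's'
k=1: skip
k=2: add 'b' → 'sb'
k=3: skip
k=4: add 'n' → 'sbn'
k=5: skip

sbn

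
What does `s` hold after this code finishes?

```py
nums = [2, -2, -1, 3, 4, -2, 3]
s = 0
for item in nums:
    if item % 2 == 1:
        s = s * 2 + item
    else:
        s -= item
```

item=2: not odd, s = 0-2 = -2
item=-2: not odd, s = (-2)-(-2) = 0
item=-1: odd, s = 0*2+(-1) = -1
item=3: odd, s = (-1)*2+3 = 1
item=4: not odd, s = 1-4 = -3
item=-2: not odd, s = (-3)-(-2) = -1
item=3: odd, s = (-1)*2+3 = 1

1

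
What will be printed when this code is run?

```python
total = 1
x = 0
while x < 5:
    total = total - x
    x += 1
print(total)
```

-9

x=0: total = 1-0 = 1
x=1: total = 1-1 = 0
x=2: total = 0-2 = -2
x=3: total = (-2)-3 = -5
x=4: total = (-5)-4 = -9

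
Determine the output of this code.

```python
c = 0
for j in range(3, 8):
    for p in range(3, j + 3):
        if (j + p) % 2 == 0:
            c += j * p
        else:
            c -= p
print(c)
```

360

j=3,p=3: even sum, c = 0+9 = 9
j=3,p=4: odd sum, c = 9-4 = 5
j=3,p=5: even sum, c = 5+15 = 20
j=4,p=3: odd sum, c = 20-3 = 17
j=4,p=4: even sum, c = 17+16 = 33
j=4,p=5: odd sum, c = 33-5 = 28
j=4,p=6: even sum, c = 28+24 = 52
j=5,p=3: even sum, c = 52+15 = 67
j=5,p=4: odd sum, c = 67-4 = 63
j=5,p=5: even sum, c = 63+25 = 88
j=5,p=6: odd sum, c = 88-6 = 82
j=5,p=7: even sum, c = 82+35 = 117
j=6,p=3: odd sum, c = 117-3 = 114
j=6,p=4: even sum, c = 114+24 = 138
j=6,p=5: odd sum, c = 138-5 = 133
j=6,p=6: even sum, c = 133+36 = 169
j=6,p=7: odd sum, c = 169-7 = 162
j=6,p=8: even sum, c = 162+48 = 210
j=7,p=3: even sum, c = 210+21 = 231
j=7,p=4: odd sum, c = 231-4 = 227
j=7,p=5: even sum, c = 227+35 = 262
j=7,p=6: odd sum, c = 262-6 = 256
j=7,p=7: even sum, c = 256+49 = 305
j=7,p=8: odd sum, c = 305-8 = 297
j=7,p=9: even sum, c = 297+63 = 360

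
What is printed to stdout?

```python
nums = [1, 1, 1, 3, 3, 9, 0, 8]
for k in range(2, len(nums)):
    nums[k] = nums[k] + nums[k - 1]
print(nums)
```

[1, 1, 2, 5, 8, 17, 17, 25]

k=2: nums[2] = 1+1 = 2 → [1, 1, 2, 3, 3, 9, 0, 8]
k=3: nums[3] = 3+2 = 5 → [1, 1, 2, 5, 3, 9, 0, 8]
k=4: nums[4] = 3+5 = 8 → [1, 1, 2, 5, 8, 9, 0, 8]
k=5: nums[5] = 9+8 = 17 → [1, 1, 2, 5, 8, 17, 0, 8]
k=6: nums[6] = 0+17 = 17 → [1, 1, 2, 5, 8, 17, 17, 8]
k=7: nums[7] = 8+17 = 25 → [1, 1, 2, 5, 8, 17, 17, 25]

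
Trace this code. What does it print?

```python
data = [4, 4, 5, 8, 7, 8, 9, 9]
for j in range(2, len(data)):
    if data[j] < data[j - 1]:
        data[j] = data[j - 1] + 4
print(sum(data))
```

j=2: 5>=4, unchanged → [4, 4, 5, 8, 7, 8, 9, 9]
j=3: 8>=5, unchanged → [4, 4, 5, 8, 7, 8, 9, 9]
j=4: 7<8, data[4] = 8+4 = 12 → [4, 4, 5, 8, 12, 8, 9, 9]
j=5: 8<12, data[5] = 12+4 = 16 → [4, 4, 5, 8, 12, 16, 9, 9]
j=6: 9<16, data[6] = 16+4 = 20 → [4, 4, 5, 8, 12, 16, 20, 9]
j=7: 9<20, data[7] = 20+4 = 24 → [4, 4, 5, 8, 12, 16, 20, 24]
sum = 93

93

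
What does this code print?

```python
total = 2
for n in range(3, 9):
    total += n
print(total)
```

n=3: total = 2+3 = 5
n=4: total = 5+4 = 9
n=5: total = 9+5 = 14
n=6: total = 14+6 = 20
n=7: total = 20+7 = 27
n=8: total = 27+8 = 35

35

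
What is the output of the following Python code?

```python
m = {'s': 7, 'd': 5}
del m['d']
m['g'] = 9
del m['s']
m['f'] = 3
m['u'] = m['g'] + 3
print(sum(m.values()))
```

del 'd' → {'s': 7}
m['g'] = 9 → {'s': 7, 'g': 9}
del 's' → {'g': 9}
m['f'] = 3 → {'g': 9, 'f': 3}
m['u'] = m['g']+3 = 12 → {'g': 9, 'f': 3, 'u': 12}
sum of values = 24

24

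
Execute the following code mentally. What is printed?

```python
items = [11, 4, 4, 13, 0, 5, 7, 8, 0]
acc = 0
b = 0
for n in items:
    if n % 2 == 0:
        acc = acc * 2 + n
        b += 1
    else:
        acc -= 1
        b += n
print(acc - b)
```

23

n=11: not even, acc = 0-1 = -1; b=11
n=4: even, acc = (-1)*2+4 = 2; b=12
n=4: even, acc = 2*2+4 = 8; b=13
n=13: not even, acc = 8-1 = 7; b=26
n=0: even, acc = 7*2+0 = 14; b=27
n=5: not even, acc = 14-1 = 13; b=32
n=7: not even, acc = 13-1 = 12; b=39
n=8: even, acc = 12*2+8 = 32; b=40
n=0: even, acc = 32*2+0 = 64; b=41
acc-b = 64-41 = 23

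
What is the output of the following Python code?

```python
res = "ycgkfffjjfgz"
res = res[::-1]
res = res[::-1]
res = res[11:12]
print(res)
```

z

reverse → 'zgfjjfffkgcy'
reverse → 'ycgkfffjjfgz'
slice [11:12] → 'z'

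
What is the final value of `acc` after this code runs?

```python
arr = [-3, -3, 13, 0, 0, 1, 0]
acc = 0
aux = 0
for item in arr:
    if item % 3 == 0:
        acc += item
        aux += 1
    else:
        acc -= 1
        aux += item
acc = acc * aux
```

item=-3: %3==0, acc = 0+(-3) = -3; aux=1
item=-3: %3==0, acc = (-3)+(-3) = -6; aux=2
item=13: not %3==0, acc = (-6)-1 = -7; aux=15
item=0: %3==0, acc = (-7)+0 = -7; aux=16
item=0: %3==0, acc = (-7)+0 = -7; aux=17
item=1: not %3==0, acc = (-7)-1 = -8; aux=18
item=0: %3==0, acc = (-8)+0 = -8; aux=19
acc*aux = (-8)*19 = -152

-152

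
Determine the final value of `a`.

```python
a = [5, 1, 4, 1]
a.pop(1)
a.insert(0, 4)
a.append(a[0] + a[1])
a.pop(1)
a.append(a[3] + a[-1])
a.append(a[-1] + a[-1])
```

pop(1) removes 1 → [5, 4, 1]
insert 4 at 0 → [4, 5, 4, 1]
append a[0]+a[1] = 4+5 = 9 → [4, 5, 4, 1, 9]
pop(1) removes 5 → [4, 4, 1, 9]
append a[3]+a[-1] = 9+9 = 18 → [4, 4, 1, 9, 18]
append a[-1]+a[-1] = 18+18 = 36 → [4, 4, 1, 9, 18, 36]

[4, 4, 1, 9, 18, 36]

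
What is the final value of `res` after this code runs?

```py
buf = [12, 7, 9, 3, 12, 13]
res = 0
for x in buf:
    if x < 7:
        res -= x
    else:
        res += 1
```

2

x=12: not <7, res = 0+1 = 1
x=7: not <7, res = 1+1 = 2
x=9: not <7, res = 2+1 = 3
x=3: <7, res = 3-3 = 0
x=12: not <7, res = 0+1 = 1
x=13: not <7, res = 1+1 = 2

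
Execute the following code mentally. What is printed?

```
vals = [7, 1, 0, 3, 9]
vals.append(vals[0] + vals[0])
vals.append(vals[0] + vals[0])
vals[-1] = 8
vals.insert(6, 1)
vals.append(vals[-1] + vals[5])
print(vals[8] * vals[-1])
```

484

append vals[0]+vals[0] = 7+7 = 14 → [7, 1, 0, 3, 9, 14]
append vals[0]+vals[0] = 7+7 = 14 → [7, 1, 0, 3, 9, 14, 14]
vals[-1] = 8 → [7, 1, 0, 3, 9, 14, 8]
insert 1 at 6 → [7, 1, 0, 3, 9, 14, 1, 8]
append vals[-1]+vals[5] = 8+14 = 22 → [7, 1, 0, 3, 9, 14, 1, 8, 22]
vals[8]*vals[-1] = 22*22 = 484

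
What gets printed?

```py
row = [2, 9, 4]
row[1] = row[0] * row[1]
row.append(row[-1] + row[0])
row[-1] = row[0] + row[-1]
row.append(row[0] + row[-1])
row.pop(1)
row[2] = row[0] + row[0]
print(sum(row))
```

row[1] = row[0]*row[1] = 2*9 = 18 → [2, 18, 4]
append row[-1]+row[0] = 4+2 = 6 → [2, 18, 4, 6]
row[-1] = row[0]+row[-1] = 2+6 = 8 → [2, 18, 4, 8]
append row[0]+row[-1] = 2+8 = 10 → [2, 18, 4, 8, 10]
pop(1) removes 18 → [2, 4, 8, 10]
row[2] = row[0]+row[0] = 2+2 = 4 → [2, 4, 4, 10]
sum = 20

20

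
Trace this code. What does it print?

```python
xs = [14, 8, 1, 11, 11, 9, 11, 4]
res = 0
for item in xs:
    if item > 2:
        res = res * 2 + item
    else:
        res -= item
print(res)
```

item=14: >2, res = 0*2+14 = 14
item=8: >2, res = 14*2+8 = 36
item=1: not >2, res = 36-1 = 35
item=11: >2, res = 35*2+11 = 81
item=11: >2, res = 81*2+11 = 173
item=9: >2, res = 173*2+9 = 355
item=11: >2, res = 355*2+11 = 721
item=4: >2, res = 721*2+4 = 1446

1446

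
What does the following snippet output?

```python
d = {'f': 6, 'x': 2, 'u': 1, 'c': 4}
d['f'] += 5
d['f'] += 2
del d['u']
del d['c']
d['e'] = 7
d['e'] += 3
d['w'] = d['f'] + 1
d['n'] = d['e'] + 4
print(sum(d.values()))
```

d['f'] = 6+5 = 11 → {'f': 11, 'x': 2, 'u': 1, 'c': 4}
d['f'] = 11+2 = 13 → {'f': 13, 'x': 2, 'u': 1, 'c': 4}
del 'u' → {'f': 13, 'x': 2, 'c': 4}
del 'c' → {'f': 13, 'x': 2}
d['e'] = 7 → {'f': 13, 'x': 2, 'e': 7}
d['e'] = 7+3 = 10 → {'f': 13, 'x': 2, 'e': 10}
d['w'] = d['f']+1 = 14 → {'f': 13, 'x': 2, 'e': 10, 'w': 14}
d['n'] = d['e']+4 = 14 → {'f': 13, 'x': 2, 'e': 10, 'w': 14, 'n': 14}
sum of values = 53

53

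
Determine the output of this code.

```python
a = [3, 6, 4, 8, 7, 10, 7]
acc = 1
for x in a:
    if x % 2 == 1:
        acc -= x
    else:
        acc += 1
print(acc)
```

x=3: odd, acc = 1-3 = -2
x=6: not odd, acc = (-2)+1 = -1
x=4: not odd, acc = (-1)+1 = 0
x=8: not odd, acc = 0+1 = 1
x=7: odd, acc = 1-7 = -6
x=10: not odd, acc = (-6)+1 = -5
x=7: odd, acc = (-5)-7 = -12

-12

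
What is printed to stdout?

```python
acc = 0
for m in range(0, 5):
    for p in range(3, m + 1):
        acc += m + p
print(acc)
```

m=3,p=3: acc = 0+6 = 6
m=4,p=3: acc = 6+7 = 13
m=4,p=4: acc = 13+8 = 21

21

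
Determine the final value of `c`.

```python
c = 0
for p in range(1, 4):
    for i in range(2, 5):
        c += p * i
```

54

p=1,i=2: c = 0+2 = 2
p=1,i=3: c = 2+3 = 5
p=1,i=4: c = 5+4 = 9
p=2,i=2: c = 9+4 = 13
p=2,i=3: c = 13+6 = 19
p=2,i=4: c = 19+8 = 27
p=3,i=2: c = 27+6 = 33
p=3,i=3: c = 33+9 = 42
p=3,i=4: c = 42+12 = 54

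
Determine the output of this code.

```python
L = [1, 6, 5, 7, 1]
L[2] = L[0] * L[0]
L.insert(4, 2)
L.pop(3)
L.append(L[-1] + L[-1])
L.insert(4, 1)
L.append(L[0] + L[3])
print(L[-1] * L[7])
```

L[2] = L[0]*L[0] = 1*1 = 1 → [1, 6, 1, 7, 1]
insert 2 at 4 → [1, 6, 1, 7, 2, 1]
pop(3) removes 7 → [1, 6, 1, 2, 1]
append L[-1]+L[-1] = 1+1 = 2 → [1, 6, 1, 2, 1, 2]
insert 1 at 4 → [1, 6, 1, 2, 1, 1, 2]
append L[0]+L[3] = 1+2 = 3 → [1, 6, 1, 2, 1, 1, 2, 3]
L[-1]*L[7] = 3*3 = 9

9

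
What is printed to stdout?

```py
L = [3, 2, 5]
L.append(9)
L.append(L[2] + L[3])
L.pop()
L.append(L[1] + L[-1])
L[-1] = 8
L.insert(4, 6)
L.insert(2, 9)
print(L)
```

[3, 2, 9, 5, 9, 6, 8]

append 9 → [3, 2, 5, 9]
append L[2]+L[3] = 5+9 = 14 → [3, 2, 5, 9, 14]
pop() removes 14 → [3, 2, 5, 9]
append L[1]+L[-1] = 2+9 = 11 → [3, 2, 5, 9, 11]
L[-1] = 8 → [3, 2, 5, 9, 8]
insert 6 at 4 → [3, 2, 5, 9, 6, 8]
insert 9 at 2 → [3, 2, 9, 5, 9, 6, 8]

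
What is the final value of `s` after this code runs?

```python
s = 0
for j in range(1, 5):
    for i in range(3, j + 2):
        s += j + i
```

j=2,i=3: s = 0+5 = 5
j=3,i=3: s = 5+6 = 11
j=3,i=4: s = 11+7 = 18
j=4,i=3: s = 18+7 = 25
j=4,i=4: s = 25+8 = 33
j=4,i=5: s = 33+9 = 42

42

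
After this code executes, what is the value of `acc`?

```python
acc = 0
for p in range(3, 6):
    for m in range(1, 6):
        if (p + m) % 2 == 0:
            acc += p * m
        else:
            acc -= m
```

75

p=3,m=1: even sum, acc = 0+3 = 3
p=3,m=2: odd sum, acc = 3-2 = 1
p=3,m=3: even sum, acc = 1+9 = 10
p=3,m=4: odd sum, acc = 10-4 = 6
p=3,m=5: even sum, acc = 6+15 = 21
p=4,m=1: odd sum, acc = 21-1 = 20
p=4,m=2: even sum, acc = 20+8 = 28
p=4,m=3: odd sum, acc = 28-3 = 25
p=4,m=4: even sum, acc = 25+16 = 41
p=4,m=5: odd sum, acc = 41-5 = 36
p=5,m=1: even sum, acc = 36+5 = 41
p=5,m=2: odd sum, acc = 41-2 = 39
p=5,m=3: even sum, acc = 39+15 = 54
p=5,m=4: odd sum, acc = 54-4 = 50
p=5,m=5: even sum, acc = 50+25 = 75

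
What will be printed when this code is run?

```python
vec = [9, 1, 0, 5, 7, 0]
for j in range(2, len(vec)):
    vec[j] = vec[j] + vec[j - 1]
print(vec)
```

[9, 1, 1, 6, 13, 13]

j=2: vec[2] = 0+1 = 1 → [9, 1, 1, 5, 7, 0]
j=3: vec[3] = 5+1 = 6 → [9, 1, 1, 6, 7, 0]
j=4: vec[4] = 7+6 = 13 → [9, 1, 1, 6, 13, 0]
j=5: vec[5] = 0+13 = 13 → [9, 1, 1, 6, 13, 13]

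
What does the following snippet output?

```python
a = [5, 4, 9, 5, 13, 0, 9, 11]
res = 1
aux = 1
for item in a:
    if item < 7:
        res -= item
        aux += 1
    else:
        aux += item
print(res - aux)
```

item=5: <7, res = 1-5 = -4; aux=2
item=4: <7, res = (-4)-4 = -8; aux=3
item=9: not <7; aux=12
item=5: <7, res = (-8)-5 = -13; aux=13
item=13: not <7; aux=26
item=0: <7, res = (-13)-0 = -13; aux=27
item=9: not <7; aux=36
item=11: not <7; aux=47
res-aux = (-13)-47 = -60

-60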